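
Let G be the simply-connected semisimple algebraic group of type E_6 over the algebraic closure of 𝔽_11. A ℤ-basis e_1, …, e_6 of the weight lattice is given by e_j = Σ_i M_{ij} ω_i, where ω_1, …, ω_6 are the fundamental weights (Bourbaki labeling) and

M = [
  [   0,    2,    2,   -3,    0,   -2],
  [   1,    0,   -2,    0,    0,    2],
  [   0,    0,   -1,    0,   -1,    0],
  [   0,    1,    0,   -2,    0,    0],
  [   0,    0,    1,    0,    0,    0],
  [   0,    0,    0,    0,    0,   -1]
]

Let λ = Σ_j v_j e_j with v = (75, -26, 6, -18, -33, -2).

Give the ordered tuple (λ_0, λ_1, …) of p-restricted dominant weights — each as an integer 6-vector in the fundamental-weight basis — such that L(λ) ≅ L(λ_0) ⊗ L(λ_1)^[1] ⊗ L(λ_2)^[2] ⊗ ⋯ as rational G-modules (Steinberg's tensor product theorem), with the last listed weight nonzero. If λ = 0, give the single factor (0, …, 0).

Change of basis e → ω: c = M·v where v = (75, -26, 6, -18, -33, -2):
  c_1 = 0*75 + 2*-26 + 2*6 + -3*-18 + 0*-33 + -2*-2 = 18
  c_2 = 1*75 + 0*-26 + -2*6 + 0*-18 + 0*-33 + 2*-2 = 59
  c_3 = 0*75 + 0*-26 + -1*6 + 0*-18 + -1*-33 + 0*-2 = 27
  c_4 = 0*75 + 1*-26 + 0*6 + -2*-18 + 0*-33 + 0*-2 = 10
  c_5 = 0*75 + 0*-26 + 1*6 + 0*-18 + 0*-33 + 0*-2 = 6
  c_6 = 0*75 + 0*-26 + 0*6 + 0*-18 + 0*-33 + -1*-2 = 2
Base-11 expansion of each c_i:
  c_1 = 18 = 7·11^0 + 1·11^1
  c_2 = 59 = 4·11^0 + 5·11^1
  c_3 = 27 = 5·11^0 + 2·11^1
  c_4 = 10 = 10·11^0
  c_5 = 6 = 6·11^0
  c_6 = 2 = 2·11^0
Factor λ_0 = (7, 4, 5, 10, 6, 2)
Factor λ_1 = (1, 5, 2, 0, 0, 0)

((7, 4, 5, 10, 6, 2), (1, 5, 2, 0, 0, 0))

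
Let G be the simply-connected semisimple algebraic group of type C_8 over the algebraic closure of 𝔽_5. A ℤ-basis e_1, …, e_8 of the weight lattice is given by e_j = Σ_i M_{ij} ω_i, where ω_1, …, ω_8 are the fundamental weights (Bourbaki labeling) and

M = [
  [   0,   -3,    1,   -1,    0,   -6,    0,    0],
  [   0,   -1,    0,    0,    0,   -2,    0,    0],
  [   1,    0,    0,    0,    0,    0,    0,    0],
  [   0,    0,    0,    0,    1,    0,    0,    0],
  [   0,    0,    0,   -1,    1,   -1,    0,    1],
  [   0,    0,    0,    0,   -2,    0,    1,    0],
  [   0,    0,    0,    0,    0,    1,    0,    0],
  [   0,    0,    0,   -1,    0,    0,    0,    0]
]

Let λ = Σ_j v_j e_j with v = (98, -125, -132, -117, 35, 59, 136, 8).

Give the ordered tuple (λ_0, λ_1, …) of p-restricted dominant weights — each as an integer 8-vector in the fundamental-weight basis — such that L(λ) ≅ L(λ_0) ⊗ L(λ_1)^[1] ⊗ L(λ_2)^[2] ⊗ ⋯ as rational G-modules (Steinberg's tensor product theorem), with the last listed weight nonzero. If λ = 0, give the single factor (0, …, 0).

Converting to the ω-basis (c_i = row i of M dotted with v = (98, -125, -132, -117, 35, 59, 136, 8)):
  c_1 = 0*98 + -3*-125 + 1*-132 + -1*-117 + 0*35 + -6*59 + 0*136 + 0*8 = 6
  c_2 = 0*98 + -1*-125 + 0*-132 + 0*-117 + 0*35 + -2*59 + 0*136 + 0*8 = 7
  c_3 = 1*98 + 0*-125 + 0*-132 + 0*-117 + 0*35 + 0*59 + 0*136 + 0*8 = 98
  c_4 = 0*98 + 0*-125 + 0*-132 + 0*-117 + 1*35 + 0*59 + 0*136 + 0*8 = 35
  c_5 = 0*98 + 0*-125 + 0*-132 + -1*-117 + 1*35 + -1*59 + 0*136 + 1*8 = 101
  c_6 = 0*98 + 0*-125 + 0*-132 + 0*-117 + -2*35 + 0*59 + 1*136 + 0*8 = 66
  c_7 = 0*98 + 0*-125 + 0*-132 + 0*-117 + 0*35 + 1*59 + 0*136 + 0*8 = 59
  c_8 = 0*98 + 0*-125 + 0*-132 + -1*-117 + 0*35 + 0*59 + 0*136 + 0*8 = 117
p = 5; digits c_i = Σ_j d_{ij}·5^j, 0 ≤ d_{ij} < 5:
  c_1 = 6 = 1·5^0 + 1·5^1
  c_2 = 7 = 2·5^0 + 1·5^1
  c_3 = 98 = 3·5^0 + 4·5^1 + 3·5^2
  c_4 = 35 = 0·5^0 + 2·5^1 + 1·5^2
  c_5 = 101 = 1·5^0 + 0·5^1 + 4·5^2
  c_6 = 66 = 1·5^0 + 3·5^1 + 2·5^2
  c_7 = 59 = 4·5^0 + 1·5^1 + 2·5^2
  c_8 = 117 = 2·5^0 + 3·5^1 + 4·5^2
Factor λ_0 = (1, 2, 3, 0, 1, 1, 4, 2)
Factor λ_1 = (1, 1, 4, 2, 0, 3, 1, 3)
Factor λ_2 = (0, 0, 3, 1, 4, 2, 2, 4)

((1, 2, 3, 0, 1, 1, 4, 2), (1, 1, 4, 2, 0, 3, 1, 3), (0, 0, 3, 1, 4, 2, 2, 4))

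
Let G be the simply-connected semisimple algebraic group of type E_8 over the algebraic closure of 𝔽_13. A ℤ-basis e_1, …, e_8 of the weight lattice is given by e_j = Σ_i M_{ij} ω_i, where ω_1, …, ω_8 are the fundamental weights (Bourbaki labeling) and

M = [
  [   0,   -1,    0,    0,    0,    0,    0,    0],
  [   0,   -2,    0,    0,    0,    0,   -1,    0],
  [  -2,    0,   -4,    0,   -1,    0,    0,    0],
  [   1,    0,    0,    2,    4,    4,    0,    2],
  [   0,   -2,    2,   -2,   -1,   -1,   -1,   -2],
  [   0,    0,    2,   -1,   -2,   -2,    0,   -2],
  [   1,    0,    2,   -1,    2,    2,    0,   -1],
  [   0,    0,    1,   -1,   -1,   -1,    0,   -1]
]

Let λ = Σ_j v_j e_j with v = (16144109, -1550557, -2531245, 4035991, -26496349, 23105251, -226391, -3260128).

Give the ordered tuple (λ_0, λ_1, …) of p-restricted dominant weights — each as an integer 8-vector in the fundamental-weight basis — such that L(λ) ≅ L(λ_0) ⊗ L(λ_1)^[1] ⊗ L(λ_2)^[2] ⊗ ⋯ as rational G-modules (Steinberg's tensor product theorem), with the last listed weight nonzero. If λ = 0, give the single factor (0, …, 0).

In the fundamental-weight basis, λ has coordinates c = M·v (v = (16144109, -1550557, -2531245, 4035991, -26496349, 23105251, -226391, -3260128)):
  c_1 = 0*16144109 + -1*-1550557 + 0*-2531245 + 0*4035991 + 0*-26496349 + 0*23105251 + 0*-226391 + 0*-3260128 = 1550557
  c_2 = 0*16144109 + -2*-1550557 + 0*-2531245 + 0*4035991 + 0*-26496349 + 0*23105251 + -1*-226391 + 0*-3260128 = 3327505
  c_3 = -2*16144109 + 0*-1550557 + -4*-2531245 + 0*4035991 + -1*-26496349 + 0*23105251 + 0*-226391 + 0*-3260128 = 4333111
  c_4 = 1*16144109 + 0*-1550557 + 0*-2531245 + 2*4035991 + 4*-26496349 + 4*23105251 + 0*-226391 + 2*-3260128 = 4131443
  c_5 = 0*16144109 + -2*-1550557 + 2*-2531245 + -2*4035991 + -1*-26496349 + -1*23105251 + -1*-226391 + -2*-3260128 = 104387
  c_6 = 0*16144109 + 0*-1550557 + 2*-2531245 + -1*4035991 + -2*-26496349 + -2*23105251 + 0*-226391 + -2*-3260128 = 4203971
  c_7 = 1*16144109 + 0*-1550557 + 2*-2531245 + -1*4035991 + 2*-26496349 + 2*23105251 + 0*-226391 + -1*-3260128 = 3523560
  c_8 = 0*16144109 + 0*-1550557 + 1*-2531245 + -1*4035991 + -1*-26496349 + -1*23105251 + 0*-226391 + -1*-3260128 = 83990
p = 13; digits c_i = Σ_j d_{ij}·13^j, 0 ≤ d_{ij} < 13:
  c_1 = 1550557 = 8·13^0 + 11·13^1 + 9·13^2 + 3·13^3 + 2·13^4 + 4·13^5
  c_2 = 3327505 = 12·13^0 + 4·13^1 + 7·13^2 + 6·13^3 + 12·13^4 + 8·13^5
  c_3 = 4333111 = 3·13^0 + 9·13^1 + 3·13^2 + 9·13^3 + 8·13^4 + 11·13^5
  c_4 = 4131443 = 4·13^0 + 5·13^1 + 6·13^2 + 8·13^3 + 1·13^4 + 11·13^5
  c_5 = 104387 = 10·13^0 + 8·13^1 + 6·13^2 + 8·13^3 + 3·13^4
  c_6 = 4203971 = 5·13^0 + 7·13^1 + 6·13^2 + 2·13^3 + 4·13^4 + 11·13^5
  c_7 = 3523560 = 1·13^0 + 6·13^1 + 10·13^2 + 4·13^3 + 6·13^4 + 9·13^5
  c_8 = 83990 = 10·13^0 + 12·13^1 + 2·13^2 + 12·13^3 + 2·13^4
p-restricted factor λ_0 = (8, 12, 3, 4, 10, 5, 1, 10)
p-restricted factor λ_1 = (11, 4, 9, 5, 8, 7, 6, 12)
p-restricted factor λ_2 = (9, 7, 3, 6, 6, 6, 10, 2)
p-restricted factor λ_3 = (3, 6, 9, 8, 8, 2, 4, 12)
p-restricted factor λ_4 = (2, 12, 8, 1, 3, 4, 6, 2)
p-restricted factor λ_5 = (4, 8, 11, 11, 0, 11, 9, 0)

((8, 12, 3, 4, 10, 5, 1, 10), (11, 4, 9, 5, 8, 7, 6, 12), (9, 7, 3, 6, 6, 6, 10, 2), (3, 6, 9, 8, 8, 2, 4, 12), (2, 12, 8, 1, 3, 4, 6, 2), (4, 8, 11, 11, 0, 11, 9, 0))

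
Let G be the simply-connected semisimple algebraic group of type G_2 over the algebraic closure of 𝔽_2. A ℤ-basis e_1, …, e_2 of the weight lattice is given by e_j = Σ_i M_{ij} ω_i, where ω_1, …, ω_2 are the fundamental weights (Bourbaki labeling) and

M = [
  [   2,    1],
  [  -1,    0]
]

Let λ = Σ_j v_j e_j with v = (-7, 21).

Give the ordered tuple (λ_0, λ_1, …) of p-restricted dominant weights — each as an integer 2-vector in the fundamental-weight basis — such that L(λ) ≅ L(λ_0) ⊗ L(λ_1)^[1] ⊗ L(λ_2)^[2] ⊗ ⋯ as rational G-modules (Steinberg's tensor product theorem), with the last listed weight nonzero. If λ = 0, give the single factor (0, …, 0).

Converting to the ω-basis (c_i = row i of M dotted with v = (-7, 21)):
  c_1 = 2*-7 + 1*21 = 7
  c_2 = -1*-7 + 0*21 = 7
Base-2 expansion of each c_i:
  c_1 = 7 = 1·2^0 + 1·2^1 + 1·2^2
  c_2 = 7 = 1·2^0 + 1·2^1 + 1·2^2
Factor λ_0 = (1, 1)
Factor λ_1 = (1, 1)
Factor λ_2 = (1, 1)

((1, 1), (1, 1), (1, 1))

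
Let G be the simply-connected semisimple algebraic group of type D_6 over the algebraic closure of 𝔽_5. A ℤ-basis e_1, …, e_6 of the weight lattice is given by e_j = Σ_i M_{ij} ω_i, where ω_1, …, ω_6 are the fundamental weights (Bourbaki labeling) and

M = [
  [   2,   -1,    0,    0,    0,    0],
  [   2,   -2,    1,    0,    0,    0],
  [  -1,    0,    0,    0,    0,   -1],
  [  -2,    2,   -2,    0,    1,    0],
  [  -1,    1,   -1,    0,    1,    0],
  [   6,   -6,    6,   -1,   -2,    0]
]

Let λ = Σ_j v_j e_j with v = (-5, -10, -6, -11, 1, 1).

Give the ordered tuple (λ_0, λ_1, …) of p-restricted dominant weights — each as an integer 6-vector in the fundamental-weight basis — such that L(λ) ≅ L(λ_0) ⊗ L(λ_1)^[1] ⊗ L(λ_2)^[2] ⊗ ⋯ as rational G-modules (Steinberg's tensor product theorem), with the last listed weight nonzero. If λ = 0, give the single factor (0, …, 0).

((0, 4, 4, 3, 2, 3),)

Converting to the ω-basis (c_i = row i of M dotted with v = (-5, -10, -6, -11, 1, 1)):
  c_1 = (2)·(-5) + (-1)·(-10) + (0)·(-6) + (0)·(-11) + (0)·(1) + (0)·(1) = 0
  c_2 = (2)·(-5) + (-2)·(-10) + (1)·(-6) + (0)·(-11) + (0)·(1) + (0)·(1) = 4
  c_3 = (-1)·(-5) + (0)·(-10) + (0)·(-6) + (0)·(-11) + (0)·(1) + (-1)·(1) = 4
  c_4 = (-2)·(-5) + (2)·(-10) + (-2)·(-6) + (0)·(-11) + (1)·(1) + (0)·(1) = 3
  c_5 = (-1)·(-5) + (1)·(-10) + (-1)·(-6) + (0)·(-11) + (1)·(1) + (0)·(1) = 2
  c_6 = (6)·(-5) + (-6)·(-10) + (6)·(-6) + (-1)·(-11) + (-2)·(1) + (0)·(1) = 3
Base-5 expansion of each c_i:
  c_1 = 0
  c_2 = 4 = 4·5^0
  c_3 = 4 = 4·5^0
  c_4 = 3 = 3·5^0
  c_5 = 2 = 2·5^0
  c_6 = 3 = 3·5^0
p-restricted factor λ_0 = (0, 4, 4, 3, 2, 3)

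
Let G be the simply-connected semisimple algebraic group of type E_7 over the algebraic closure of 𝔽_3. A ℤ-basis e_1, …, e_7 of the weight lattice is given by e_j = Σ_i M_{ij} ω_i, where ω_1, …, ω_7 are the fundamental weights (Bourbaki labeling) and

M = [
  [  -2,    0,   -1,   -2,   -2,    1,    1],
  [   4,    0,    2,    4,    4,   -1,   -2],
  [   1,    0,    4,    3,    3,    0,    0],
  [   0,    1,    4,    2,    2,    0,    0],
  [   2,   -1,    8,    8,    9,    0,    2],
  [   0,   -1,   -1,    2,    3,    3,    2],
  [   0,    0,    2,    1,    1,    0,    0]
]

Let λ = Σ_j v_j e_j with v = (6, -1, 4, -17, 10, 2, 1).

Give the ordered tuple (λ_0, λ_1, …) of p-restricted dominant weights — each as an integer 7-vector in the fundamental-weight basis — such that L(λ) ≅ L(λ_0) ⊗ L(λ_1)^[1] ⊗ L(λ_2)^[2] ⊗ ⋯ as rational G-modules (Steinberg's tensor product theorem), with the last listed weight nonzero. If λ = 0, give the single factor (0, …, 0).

((1, 0, 1, 1, 1, 1, 1),)

In the fundamental-weight basis, λ has coordinates c = M·v (v = (6, -1, 4, -17, 10, 2, 1)):
  c_1 = (-2)·(6) + (0)·(-1) + (-1)·(4) + (-2)·(-17) + (-2)·(10) + 1·2 + 1·1 = 1
  c_2 = 4·6 + (0)·(-1) + 2·4 + (4)·(-17) + 4·10 + (-1)·(2) + (-2)·(1) = 0
  c_3 = 1·6 + (0)·(-1) + 4·4 + (3)·(-17) + 3·10 + 0·2 + 0·1 = 1
  c_4 = 0·6 + (1)·(-1) + 4·4 + (2)·(-17) + 2·10 + 0·2 + 0·1 = 1
  c_5 = 2·6 + (-1)·(-1) + 8·4 + (8)·(-17) + 9·10 + 0·2 + 2·1 = 1
  c_6 = 0·6 + (-1)·(-1) + (-1)·(4) + (2)·(-17) + 3·10 + 3·2 + 2·1 = 1
  c_7 = 0·6 + (0)·(-1) + 2·4 + (1)·(-17) + 1·10 + 0·2 + 0·1 = 1
Expand coordinatewise in base 3:
  c_1 = 1 = 1·3^0
  c_2 = 0
  c_3 = 1 = 1·3^0
  c_4 = 1 = 1·3^0
  c_5 = 1 = 1·3^0
  c_6 = 1 = 1·3^0
  c_7 = 1 = 1·3^0
λ_0 = (1, 0, 1, 1, 1, 1, 1)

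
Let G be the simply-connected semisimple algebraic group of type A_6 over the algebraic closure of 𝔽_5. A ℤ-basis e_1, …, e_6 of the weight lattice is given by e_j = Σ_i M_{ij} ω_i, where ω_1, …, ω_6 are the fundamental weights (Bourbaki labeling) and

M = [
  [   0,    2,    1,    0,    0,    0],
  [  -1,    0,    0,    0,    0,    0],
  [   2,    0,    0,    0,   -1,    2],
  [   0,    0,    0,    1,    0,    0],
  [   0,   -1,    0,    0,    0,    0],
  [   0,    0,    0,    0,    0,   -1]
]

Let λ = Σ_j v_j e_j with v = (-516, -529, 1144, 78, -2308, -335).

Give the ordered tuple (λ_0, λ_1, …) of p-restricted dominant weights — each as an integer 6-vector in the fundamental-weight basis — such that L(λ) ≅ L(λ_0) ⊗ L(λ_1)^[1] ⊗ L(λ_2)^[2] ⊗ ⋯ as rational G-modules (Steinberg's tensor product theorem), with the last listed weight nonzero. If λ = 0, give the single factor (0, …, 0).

Converting to the ω-basis (c_i = row i of M dotted with v = (-516, -529, 1144, 78, -2308, -335)):
  c_1 = 0*-516 + 2*-529 + 1*1144 + 0*78 + 0*-2308 + 0*-335 = 86
  c_2 = -1*-516 + 0*-529 + 0*1144 + 0*78 + 0*-2308 + 0*-335 = 516
  c_3 = 2*-516 + 0*-529 + 0*1144 + 0*78 + -1*-2308 + 2*-335 = 606
  c_4 = 0*-516 + 0*-529 + 0*1144 + 1*78 + 0*-2308 + 0*-335 = 78
  c_5 = 0*-516 + -1*-529 + 0*1144 + 0*78 + 0*-2308 + 0*-335 = 529
  c_6 = 0*-516 + 0*-529 + 0*1144 + 0*78 + 0*-2308 + -1*-335 = 335
Expand coordinatewise in base 5:
  c_1 = 86 = 1·5^0 + 2·5^1 + 3·5^2
  c_2 = 516 = 1·5^0 + 3·5^1 + 0·5^2 + 4·5^3
  c_3 = 606 = 1·5^0 + 1·5^1 + 4·5^2 + 4·5^3
  c_4 = 78 = 3·5^0 + 0·5^1 + 3·5^2
  c_5 = 529 = 4·5^0 + 0·5^1 + 1·5^2 + 4·5^3
  c_6 = 335 = 0·5^0 + 2·5^1 + 3·5^2 + 2·5^3
λ_0 = (1, 1, 1, 3, 4, 0)
λ_1 = (2, 3, 1, 0, 0, 2)
λ_2 = (3, 0, 4, 3, 1, 3)
λ_3 = (0, 4, 4, 0, 4, 2)

((1, 1, 1, 3, 4, 0), (2, 3, 1, 0, 0, 2), (3, 0, 4, 3, 1, 3), (0, 4, 4, 0, 4, 2))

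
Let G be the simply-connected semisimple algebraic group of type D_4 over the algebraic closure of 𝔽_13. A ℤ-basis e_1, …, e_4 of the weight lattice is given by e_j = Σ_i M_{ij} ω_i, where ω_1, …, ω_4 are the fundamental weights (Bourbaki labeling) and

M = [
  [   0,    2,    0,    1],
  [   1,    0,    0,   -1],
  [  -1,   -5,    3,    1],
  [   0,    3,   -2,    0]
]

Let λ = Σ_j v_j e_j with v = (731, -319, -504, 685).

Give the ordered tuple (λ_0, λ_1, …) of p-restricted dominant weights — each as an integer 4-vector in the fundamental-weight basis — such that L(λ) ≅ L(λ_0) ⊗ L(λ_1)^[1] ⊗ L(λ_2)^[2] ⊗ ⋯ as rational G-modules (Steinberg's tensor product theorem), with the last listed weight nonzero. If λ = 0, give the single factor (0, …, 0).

((8, 7, 11, 12), (3, 3, 2, 3))

Compute c_i = Σ_j M_{ij} v_j with v = (731, -319, -504, 685):
  c_1 = 0·731 + (2)·(-319) + (0)·(-504) + 1·685 = 47
  c_2 = 1·731 + (0)·(-319) + (0)·(-504) + (-1)·(685) = 46
  c_3 = (-1)·(731) + (-5)·(-319) + (3)·(-504) + 1·685 = 37
  c_4 = 0·731 + (3)·(-319) + (-2)·(-504) + 0·685 = 51
Writing each c_i in base p = 13:
  c_1 = 47 = 8·13^0 + 3·13^1
  c_2 = 46 = 7·13^0 + 3·13^1
  c_3 = 37 = 11·13^0 + 2·13^1
  c_4 = 51 = 12·13^0 + 3·13^1
p-restricted factor λ_0 = (8, 7, 11, 12)
p-restricted factor λ_1 = (3, 3, 2, 3)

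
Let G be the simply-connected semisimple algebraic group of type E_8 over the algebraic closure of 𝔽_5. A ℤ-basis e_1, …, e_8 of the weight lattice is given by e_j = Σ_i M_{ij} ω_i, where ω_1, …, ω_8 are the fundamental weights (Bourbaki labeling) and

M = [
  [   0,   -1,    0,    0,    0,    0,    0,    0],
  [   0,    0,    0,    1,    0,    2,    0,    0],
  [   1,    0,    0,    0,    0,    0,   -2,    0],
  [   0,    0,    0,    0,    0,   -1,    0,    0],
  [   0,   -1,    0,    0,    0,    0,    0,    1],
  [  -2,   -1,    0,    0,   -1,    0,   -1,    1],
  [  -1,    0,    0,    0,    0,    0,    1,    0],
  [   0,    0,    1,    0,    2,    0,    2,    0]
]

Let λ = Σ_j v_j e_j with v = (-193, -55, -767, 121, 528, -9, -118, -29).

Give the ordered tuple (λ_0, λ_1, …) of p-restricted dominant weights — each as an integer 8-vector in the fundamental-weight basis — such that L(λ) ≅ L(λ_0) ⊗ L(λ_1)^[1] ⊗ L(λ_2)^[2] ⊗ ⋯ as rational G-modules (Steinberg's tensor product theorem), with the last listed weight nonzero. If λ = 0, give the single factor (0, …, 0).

((0, 3, 3, 4, 1, 2, 0, 3), (1, 0, 3, 1, 0, 0, 0, 0), (2, 4, 1, 0, 1, 0, 3, 2))

ω-coordinates c = M·v, v = (-193, -55, -767, 121, 528, -9, -118, -29):
  c_1 = (0)·(-193) + (-1)·(-55) + (0)·(-767) + 0·121 + 0·528 + (0)·(-9) + (0)·(-118) + (0)·(-29) = 55
  c_2 = (0)·(-193) + (0)·(-55) + (0)·(-767) + 1·121 + 0·528 + (2)·(-9) + (0)·(-118) + (0)·(-29) = 103
  c_3 = (1)·(-193) + (0)·(-55) + (0)·(-767) + 0·121 + 0·528 + (0)·(-9) + (-2)·(-118) + (0)·(-29) = 43
  c_4 = (0)·(-193) + (0)·(-55) + (0)·(-767) + 0·121 + 0·528 + (-1)·(-9) + (0)·(-118) + (0)·(-29) = 9
  c_5 = (0)·(-193) + (-1)·(-55) + (0)·(-767) + 0·121 + 0·528 + (0)·(-9) + (0)·(-118) + (1)·(-29) = 26
  c_6 = (-2)·(-193) + (-1)·(-55) + (0)·(-767) + 0·121 + (-1)·(528) + (0)·(-9) + (-1)·(-118) + (1)·(-29) = 2
  c_7 = (-1)·(-193) + (0)·(-55) + (0)·(-767) + 0·121 + 0·528 + (0)·(-9) + (1)·(-118) + (0)·(-29) = 75
  c_8 = (0)·(-193) + (0)·(-55) + (1)·(-767) + 0·121 + 2·528 + (0)·(-9) + (2)·(-118) + (0)·(-29) = 53
p = 5; digits c_i = Σ_j d_{ij}·5^j, 0 ≤ d_{ij} < 5:
  c_1 = 55 = 0·5^0 + 1·5^1 + 2·5^2
  c_2 = 103 = 3·5^0 + 0·5^1 + 4·5^2
  c_3 = 43 = 3·5^0 + 3·5^1 + 1·5^2
  c_4 = 9 = 4·5^0 + 1·5^1
  c_5 = 26 = 1·5^0 + 0·5^1 + 1·5^2
  c_6 = 2 = 2·5^0
  c_7 = 75 = 0·5^0 + 0·5^1 + 3·5^2
  c_8 = 53 = 3·5^0 + 0·5^1 + 2·5^2
p-restricted factor λ_0 = (0, 3, 3, 4, 1, 2, 0, 3)
p-restricted factor λ_1 = (1, 0, 3, 1, 0, 0, 0, 0)
p-restricted factor λ_2 = (2, 4, 1, 0, 1, 0, 3, 2)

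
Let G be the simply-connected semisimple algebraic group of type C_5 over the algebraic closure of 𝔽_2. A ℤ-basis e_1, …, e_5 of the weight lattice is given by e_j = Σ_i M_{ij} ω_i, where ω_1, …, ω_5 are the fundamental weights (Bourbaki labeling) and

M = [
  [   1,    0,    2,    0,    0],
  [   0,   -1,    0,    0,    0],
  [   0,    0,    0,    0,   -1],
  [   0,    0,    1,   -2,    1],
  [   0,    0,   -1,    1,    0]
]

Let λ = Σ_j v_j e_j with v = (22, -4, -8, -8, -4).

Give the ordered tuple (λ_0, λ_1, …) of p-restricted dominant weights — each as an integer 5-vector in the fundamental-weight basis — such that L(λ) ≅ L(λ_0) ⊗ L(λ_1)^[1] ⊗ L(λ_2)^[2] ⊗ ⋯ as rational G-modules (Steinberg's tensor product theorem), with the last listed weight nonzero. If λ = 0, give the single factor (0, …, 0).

Change of basis e → ω: c = M·v where v = (22, -4, -8, -8, -4):
  c_1 = (1)·(22) + (0)·(-4) + (2)·(-8) + (0)·(-8) + (0)·(-4) = 6
  c_2 = (0)·(22) + (-1)·(-4) + (0)·(-8) + (0)·(-8) + (0)·(-4) = 4
  c_3 = (0)·(22) + (0)·(-4) + (0)·(-8) + (0)·(-8) + (-1)·(-4) = 4
  c_4 = (0)·(22) + (0)·(-4) + (1)·(-8) + (-2)·(-8) + (1)·(-4) = 4
  c_5 = (0)·(22) + (0)·(-4) + (-1)·(-8) + (1)·(-8) + (0)·(-4) = 0
p = 2; digits c_i = Σ_j d_{ij}·2^j, 0 ≤ d_{ij} < 2:
  c_1 = 6 = 0·2^0 + 1·2^1 + 1·2^2
  c_2 = 4 = 0·2^0 + 0·2^1 + 1·2^2
  c_3 = 4 = 0·2^0 + 0·2^1 + 1·2^2
  c_4 = 4 = 0·2^0 + 0·2^1 + 1·2^2
  c_5 = 0
p-restricted factor λ_0 = (0, 0, 0, 0, 0)
p-restricted factor λ_1 = (1, 0, 0, 0, 0)
p-restricted factor λ_2 = (1, 1, 1, 1, 0)

((0, 0, 0, 0, 0), (1, 0, 0, 0, 0), (1, 1, 1, 1, 0))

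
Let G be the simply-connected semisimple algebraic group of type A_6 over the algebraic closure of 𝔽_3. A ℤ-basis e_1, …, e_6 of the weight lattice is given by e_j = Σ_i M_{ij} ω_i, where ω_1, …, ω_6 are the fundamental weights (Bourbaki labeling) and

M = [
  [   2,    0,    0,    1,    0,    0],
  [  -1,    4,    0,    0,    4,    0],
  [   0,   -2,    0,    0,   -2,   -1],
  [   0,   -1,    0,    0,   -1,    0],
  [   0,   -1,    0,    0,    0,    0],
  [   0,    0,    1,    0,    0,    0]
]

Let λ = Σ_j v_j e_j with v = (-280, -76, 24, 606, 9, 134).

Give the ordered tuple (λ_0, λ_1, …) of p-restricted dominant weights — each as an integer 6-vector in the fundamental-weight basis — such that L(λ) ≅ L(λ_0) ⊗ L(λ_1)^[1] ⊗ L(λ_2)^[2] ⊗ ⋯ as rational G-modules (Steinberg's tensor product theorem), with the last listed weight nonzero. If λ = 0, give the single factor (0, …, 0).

Compute c_i = Σ_j M_{ij} v_j with v = (-280, -76, 24, 606, 9, 134):
  c_1 = (2)·(-280) + (0)·(-76) + (0)·(24) + (1)·(606) + (0)·(9) + (0)·(134) = 46
  c_2 = (-1)·(-280) + (4)·(-76) + (0)·(24) + (0)·(606) + (4)·(9) + (0)·(134) = 12
  c_3 = (0)·(-280) + (-2)·(-76) + (0)·(24) + (0)·(606) + (-2)·(9) + (-1)·(134) = 0
  c_4 = (0)·(-280) + (-1)·(-76) + (0)·(24) + (0)·(606) + (-1)·(9) + (0)·(134) = 67
  c_5 = (0)·(-280) + (-1)·(-76) + (0)·(24) + (0)·(606) + (0)·(9) + (0)·(134) = 76
  c_6 = (0)·(-280) + (0)·(-76) + (1)·(24) + (0)·(606) + (0)·(9) + (0)·(134) = 24
Expand coordinatewise in base 3:
  c_1 = 46 = 1·3^0 + 0·3^1 + 2·3^2 + 1·3^3
  c_2 = 12 = 0·3^0 + 1·3^1 + 1·3^2
  c_3 = 0
  c_4 = 67 = 1·3^0 + 1·3^1 + 1·3^2 + 2·3^3
  c_5 = 76 = 1·3^0 + 1·3^1 + 2·3^2 + 2·3^3
  c_6 = 24 = 0·3^0 + 2·3^1 + 2·3^2
Factor λ_0 = (1, 0, 0, 1, 1, 0)
Factor λ_1 = (0, 1, 0, 1, 1, 2)
Factor λ_2 = (2, 1, 0, 1, 2, 2)
Factor λ_3 = (1, 0, 0, 2, 2, 0)

((1, 0, 0, 1, 1, 0), (0, 1, 0, 1, 1, 2), (2, 1, 0, 1, 2, 2), (1, 0, 0, 2, 2, 0))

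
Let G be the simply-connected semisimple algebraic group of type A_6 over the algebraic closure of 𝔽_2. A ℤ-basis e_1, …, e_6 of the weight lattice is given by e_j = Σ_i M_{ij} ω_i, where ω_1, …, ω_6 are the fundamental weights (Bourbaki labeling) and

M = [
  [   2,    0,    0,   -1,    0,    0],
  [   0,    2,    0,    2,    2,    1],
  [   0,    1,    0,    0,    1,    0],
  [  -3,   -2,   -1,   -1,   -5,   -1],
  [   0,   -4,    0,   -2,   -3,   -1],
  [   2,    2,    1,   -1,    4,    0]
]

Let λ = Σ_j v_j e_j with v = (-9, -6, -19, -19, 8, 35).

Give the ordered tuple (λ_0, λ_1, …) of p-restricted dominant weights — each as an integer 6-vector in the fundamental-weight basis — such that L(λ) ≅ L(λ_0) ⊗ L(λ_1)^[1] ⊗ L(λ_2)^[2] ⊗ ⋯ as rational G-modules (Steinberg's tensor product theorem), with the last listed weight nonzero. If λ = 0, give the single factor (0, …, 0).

((1, 1, 0, 0, 1, 0), (0, 0, 1, 1, 1, 1))

Change of basis e → ω: c = M·v where v = (-9, -6, -19, -19, 8, 35):
  c_1 = (2)·(-9) + (0)·(-6) + (0)·(-19) + (-1)·(-19) + (0)·(8) + (0)·(35) = 1
  c_2 = (0)·(-9) + (2)·(-6) + (0)·(-19) + (2)·(-19) + (2)·(8) + (1)·(35) = 1
  c_3 = (0)·(-9) + (1)·(-6) + (0)·(-19) + (0)·(-19) + (1)·(8) + (0)·(35) = 2
  c_4 = (-3)·(-9) + (-2)·(-6) + (-1)·(-19) + (-1)·(-19) + (-5)·(8) + (-1)·(35) = 2
  c_5 = (0)·(-9) + (-4)·(-6) + (0)·(-19) + (-2)·(-19) + (-3)·(8) + (-1)·(35) = 3
  c_6 = (2)·(-9) + (2)·(-6) + (1)·(-19) + (-1)·(-19) + (4)·(8) + (0)·(35) = 2
Base-2 expansion of each c_i:
  c_1 = 1 = 1·2^0
  c_2 = 1 = 1·2^0
  c_3 = 2 = 0·2^0 + 1·2^1
  c_4 = 2 = 0·2^0 + 1·2^1
  c_5 = 3 = 1·2^0 + 1·2^1
  c_6 = 2 = 0·2^0 + 1·2^1
λ_0 = (1, 1, 0, 0, 1, 0)
λ_1 = (0, 0, 1, 1, 1, 1)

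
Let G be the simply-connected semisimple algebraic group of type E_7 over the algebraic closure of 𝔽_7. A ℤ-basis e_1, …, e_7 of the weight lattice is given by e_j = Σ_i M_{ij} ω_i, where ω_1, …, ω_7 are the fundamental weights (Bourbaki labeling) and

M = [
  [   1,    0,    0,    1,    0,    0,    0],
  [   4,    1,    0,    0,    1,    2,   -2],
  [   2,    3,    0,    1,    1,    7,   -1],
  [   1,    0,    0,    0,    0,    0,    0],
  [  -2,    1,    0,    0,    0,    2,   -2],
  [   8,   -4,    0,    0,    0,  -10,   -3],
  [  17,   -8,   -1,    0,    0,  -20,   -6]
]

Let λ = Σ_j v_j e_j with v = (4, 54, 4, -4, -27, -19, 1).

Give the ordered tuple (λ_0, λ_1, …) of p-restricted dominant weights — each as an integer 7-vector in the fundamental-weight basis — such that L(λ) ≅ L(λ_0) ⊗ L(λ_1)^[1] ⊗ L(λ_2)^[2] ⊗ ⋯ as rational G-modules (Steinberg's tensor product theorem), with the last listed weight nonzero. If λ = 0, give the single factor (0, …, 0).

((0, 3, 5, 4, 6, 3, 6),)

Converting to the ω-basis (c_i = row i of M dotted with v = (4, 54, 4, -4, -27, -19, 1)):
  c_1 = (1)·(4) + (0)·(54) + (0)·(4) + (1)·(-4) + (0)·(-27) + (0)·(-19) + (0)·(1) = 0
  c_2 = (4)·(4) + (1)·(54) + (0)·(4) + (0)·(-4) + (1)·(-27) + (2)·(-19) + (-2)·(1) = 3
  c_3 = (2)·(4) + (3)·(54) + (0)·(4) + (1)·(-4) + (1)·(-27) + (7)·(-19) + (-1)·(1) = 5
  c_4 = (1)·(4) + (0)·(54) + (0)·(4) + (0)·(-4) + (0)·(-27) + (0)·(-19) + (0)·(1) = 4
  c_5 = (-2)·(4) + (1)·(54) + (0)·(4) + (0)·(-4) + (0)·(-27) + (2)·(-19) + (-2)·(1) = 6
  c_6 = (8)·(4) + (-4)·(54) + (0)·(4) + (0)·(-4) + (0)·(-27) + (-10)·(-19) + (-3)·(1) = 3
  c_7 = (17)·(4) + (-8)·(54) + (-1)·(4) + (0)·(-4) + (0)·(-27) + (-20)·(-19) + (-6)·(1) = 6
Base-7 expansion of each c_i:
  c_1 = 0
  c_2 = 3 = 3·7^0
  c_3 = 5 = 5·7^0
  c_4 = 4 = 4·7^0
  c_5 = 6 = 6·7^0
  c_6 = 3 = 3·7^0
  c_7 = 6 = 6·7^0
Factor λ_0 = (0, 3, 5, 4, 6, 3, 6)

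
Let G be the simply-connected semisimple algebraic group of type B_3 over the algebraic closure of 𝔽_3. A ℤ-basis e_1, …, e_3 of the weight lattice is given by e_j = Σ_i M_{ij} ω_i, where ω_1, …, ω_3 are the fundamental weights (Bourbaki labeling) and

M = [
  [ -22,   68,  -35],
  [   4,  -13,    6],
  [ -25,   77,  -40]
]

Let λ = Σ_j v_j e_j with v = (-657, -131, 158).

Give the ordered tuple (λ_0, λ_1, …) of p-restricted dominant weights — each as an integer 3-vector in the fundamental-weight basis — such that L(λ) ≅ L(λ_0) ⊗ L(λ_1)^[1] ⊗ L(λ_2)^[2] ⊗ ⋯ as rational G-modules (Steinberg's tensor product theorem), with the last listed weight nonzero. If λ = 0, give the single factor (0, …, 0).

Converting to the ω-basis (c_i = row i of M dotted with v = (-657, -131, 158)):
  c_1 = (-22)·(-657) + (68)·(-131) + (-35)·(158) = 16
  c_2 = (4)·(-657) + (-13)·(-131) + 6·158 = 23
  c_3 = (-25)·(-657) + (77)·(-131) + (-40)·(158) = 18
Base-3 expansion of each c_i:
  c_1 = 16 = 1·3^0 + 2·3^1 + 1·3^2
  c_2 = 23 = 2·3^0 + 1·3^1 + 2·3^2
  c_3 = 18 = 0·3^0 + 0·3^1 + 2·3^2
λ_0 = (1, 2, 0)
λ_1 = (2, 1, 0)
λ_2 = (1, 2, 2)

((1, 2, 0), (2, 1, 0), (1, 2, 2))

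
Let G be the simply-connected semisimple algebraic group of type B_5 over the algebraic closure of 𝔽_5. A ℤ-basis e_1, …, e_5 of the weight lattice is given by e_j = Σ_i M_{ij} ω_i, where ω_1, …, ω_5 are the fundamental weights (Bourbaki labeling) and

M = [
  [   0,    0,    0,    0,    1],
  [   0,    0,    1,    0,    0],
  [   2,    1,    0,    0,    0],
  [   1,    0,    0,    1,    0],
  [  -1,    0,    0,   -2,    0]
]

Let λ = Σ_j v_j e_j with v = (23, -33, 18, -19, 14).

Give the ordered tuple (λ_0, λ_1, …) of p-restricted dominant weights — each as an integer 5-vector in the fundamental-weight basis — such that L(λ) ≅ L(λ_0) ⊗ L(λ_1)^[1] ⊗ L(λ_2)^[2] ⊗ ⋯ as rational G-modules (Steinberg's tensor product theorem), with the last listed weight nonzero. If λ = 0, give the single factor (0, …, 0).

((4, 3, 3, 4, 0), (2, 3, 2, 0, 3))

In the fundamental-weight basis, λ has coordinates c = M·v (v = (23, -33, 18, -19, 14)):
  c_1 = 0*23 + 0*-33 + 0*18 + 0*-19 + 1*14 = 14
  c_2 = 0*23 + 0*-33 + 1*18 + 0*-19 + 0*14 = 18
  c_3 = 2*23 + 1*-33 + 0*18 + 0*-19 + 0*14 = 13
  c_4 = 1*23 + 0*-33 + 0*18 + 1*-19 + 0*14 = 4
  c_5 = -1*23 + 0*-33 + 0*18 + -2*-19 + 0*14 = 15
p = 5; digits c_i = Σ_j d_{ij}·5^j, 0 ≤ d_{ij} < 5:
  c_1 = 14 = 4·5^0 + 2·5^1
  c_2 = 18 = 3·5^0 + 3·5^1
  c_3 = 13 = 3·5^0 + 2·5^1
  c_4 = 4 = 4·5^0
  c_5 = 15 = 0·5^0 + 3·5^1
Factor λ_0 = (4, 3, 3, 4, 0)
Factor λ_1 = (2, 3, 2, 0, 3)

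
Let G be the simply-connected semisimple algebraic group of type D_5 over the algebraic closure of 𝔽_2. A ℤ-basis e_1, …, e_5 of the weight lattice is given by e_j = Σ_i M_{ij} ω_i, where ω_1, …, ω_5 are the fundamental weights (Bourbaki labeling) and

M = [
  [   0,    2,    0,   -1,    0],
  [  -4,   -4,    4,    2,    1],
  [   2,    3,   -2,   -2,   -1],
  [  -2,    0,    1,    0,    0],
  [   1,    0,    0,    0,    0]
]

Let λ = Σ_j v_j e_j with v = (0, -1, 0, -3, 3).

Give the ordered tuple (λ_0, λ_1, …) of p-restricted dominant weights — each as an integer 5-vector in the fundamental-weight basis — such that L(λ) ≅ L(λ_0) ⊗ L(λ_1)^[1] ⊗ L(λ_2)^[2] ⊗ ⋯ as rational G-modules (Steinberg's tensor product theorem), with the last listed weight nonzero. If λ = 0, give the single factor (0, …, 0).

((1, 1, 0, 0, 0),)

Compute c_i = Σ_j M_{ij} v_j with v = (0, -1, 0, -3, 3):
  c_1 = 0*0 + 2*-1 + 0*0 + -1*-3 + 0*3 = 1
  c_2 = -4*0 + -4*-1 + 4*0 + 2*-3 + 1*3 = 1
  c_3 = 2*0 + 3*-1 + -2*0 + -2*-3 + -1*3 = 0
  c_4 = -2*0 + 0*-1 + 1*0 + 0*-3 + 0*3 = 0
  c_5 = 1*0 + 0*-1 + 0*0 + 0*-3 + 0*3 = 0
Expand coordinatewise in base 2:
  c_1 = 1 = 1·2^0
  c_2 = 1 = 1·2^0
  c_3 = 0
  c_4 = 0
  c_5 = 0
Factor λ_0 = (1, 1, 0, 0, 0)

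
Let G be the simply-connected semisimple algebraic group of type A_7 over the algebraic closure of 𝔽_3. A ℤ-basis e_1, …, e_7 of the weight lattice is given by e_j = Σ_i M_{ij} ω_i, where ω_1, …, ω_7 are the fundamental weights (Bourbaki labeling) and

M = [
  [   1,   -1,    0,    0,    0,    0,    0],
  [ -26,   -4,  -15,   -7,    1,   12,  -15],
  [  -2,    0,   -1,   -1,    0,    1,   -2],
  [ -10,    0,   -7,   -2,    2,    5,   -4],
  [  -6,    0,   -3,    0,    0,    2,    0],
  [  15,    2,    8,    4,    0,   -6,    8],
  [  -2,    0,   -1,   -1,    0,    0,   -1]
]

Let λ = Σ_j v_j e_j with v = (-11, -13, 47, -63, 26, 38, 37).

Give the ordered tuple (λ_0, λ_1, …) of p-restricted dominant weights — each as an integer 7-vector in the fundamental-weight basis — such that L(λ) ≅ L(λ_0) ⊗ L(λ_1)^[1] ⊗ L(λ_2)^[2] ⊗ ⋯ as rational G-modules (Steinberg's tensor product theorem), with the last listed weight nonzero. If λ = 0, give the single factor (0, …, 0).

In the fundamental-weight basis, λ has coordinates c = M·v (v = (-11, -13, 47, -63, 26, 38, 37)):
  c_1 = (1)·(-11) + (-1)·(-13) + 0·47 + (0)·(-63) + 0·26 + 0·38 + 0·37 = 2
  c_2 = (-26)·(-11) + (-4)·(-13) + (-15)·(47) + (-7)·(-63) + 1·26 + 12·38 + (-15)·(37) = 1
  c_3 = (-2)·(-11) + (0)·(-13) + (-1)·(47) + (-1)·(-63) + 0·26 + 1·38 + (-2)·(37) = 2
  c_4 = (-10)·(-11) + (0)·(-13) + (-7)·(47) + (-2)·(-63) + 2·26 + 5·38 + (-4)·(37) = 1
  c_5 = (-6)·(-11) + (0)·(-13) + (-3)·(47) + (0)·(-63) + 0·26 + 2·38 + 0·37 = 1
  c_6 = (15)·(-11) + (2)·(-13) + 8·47 + (4)·(-63) + 0·26 + (-6)·(38) + 8·37 = 1
  c_7 = (-2)·(-11) + (0)·(-13) + (-1)·(47) + (-1)·(-63) + 0·26 + 0·38 + (-1)·(37) = 1
p = 3; digits c_i = Σ_j d_{ij}·3^j, 0 ≤ d_{ij} < 3:
  c_1 = 2 = 2·3^0
  c_2 = 1 = 1·3^0
  c_3 = 2 = 2·3^0
  c_4 = 1 = 1·3^0
  c_5 = 1 = 1·3^0
  c_6 = 1 = 1·3^0
  c_7 = 1 = 1·3^0
Factor λ_0 = (2, 1, 2, 1, 1, 1, 1)

((2, 1, 2, 1, 1, 1, 1),)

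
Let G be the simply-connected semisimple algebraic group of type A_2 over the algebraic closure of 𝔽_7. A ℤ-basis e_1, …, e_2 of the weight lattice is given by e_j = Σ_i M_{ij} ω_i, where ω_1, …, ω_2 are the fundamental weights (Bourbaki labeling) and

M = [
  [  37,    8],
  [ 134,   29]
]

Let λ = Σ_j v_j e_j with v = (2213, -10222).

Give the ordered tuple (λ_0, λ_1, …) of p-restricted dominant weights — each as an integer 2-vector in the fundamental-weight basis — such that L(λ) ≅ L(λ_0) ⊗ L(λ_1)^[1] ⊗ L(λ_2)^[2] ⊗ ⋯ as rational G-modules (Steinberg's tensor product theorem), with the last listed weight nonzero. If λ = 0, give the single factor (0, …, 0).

In the fundamental-weight basis, λ has coordinates c = M·v (v = (2213, -10222)):
  c_1 = 37·2213 + (8)·(-10222) = 105
  c_2 = 134·2213 + (29)·(-10222) = 104
Expand coordinatewise in base 7:
  c_1 = 105 = 0·7^0 + 1·7^1 + 2·7^2
  c_2 = 104 = 6·7^0 + 0·7^1 + 2·7^2
Factor λ_0 = (0, 6)
Factor λ_1 = (1, 0)
Factor λ_2 = (2, 2)

((0, 6), (1, 0), (2, 2))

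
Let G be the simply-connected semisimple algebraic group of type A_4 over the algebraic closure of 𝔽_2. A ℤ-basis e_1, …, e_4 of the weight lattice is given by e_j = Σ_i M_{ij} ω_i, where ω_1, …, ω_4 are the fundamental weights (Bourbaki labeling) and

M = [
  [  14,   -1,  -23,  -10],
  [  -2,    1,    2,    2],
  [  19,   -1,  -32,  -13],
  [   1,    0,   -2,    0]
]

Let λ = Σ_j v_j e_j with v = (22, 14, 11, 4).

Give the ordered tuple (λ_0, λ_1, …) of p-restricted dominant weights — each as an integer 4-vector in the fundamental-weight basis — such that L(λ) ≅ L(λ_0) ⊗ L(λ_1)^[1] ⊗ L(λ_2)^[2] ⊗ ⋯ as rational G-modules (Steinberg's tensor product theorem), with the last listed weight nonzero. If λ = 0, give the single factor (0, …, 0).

Change of basis e → ω: c = M·v where v = (22, 14, 11, 4):
  c_1 = 14·22 + (-1)·(14) + (-23)·(11) + (-10)·(4) = 1
  c_2 = (-2)·(22) + 1·14 + 2·11 + 2·4 = 0
  c_3 = 19·22 + (-1)·(14) + (-32)·(11) + (-13)·(4) = 0
  c_4 = 1·22 + 0·14 + (-2)·(11) + 0·4 = 0
p = 2; digits c_i = Σ_j d_{ij}·2^j, 0 ≤ d_{ij} < 2:
  c_1 = 1 = 1·2^0
  c_2 = 0
  c_3 = 0
  c_4 = 0
λ_0 = (1, 0, 0, 0)

((1, 0, 0, 0),)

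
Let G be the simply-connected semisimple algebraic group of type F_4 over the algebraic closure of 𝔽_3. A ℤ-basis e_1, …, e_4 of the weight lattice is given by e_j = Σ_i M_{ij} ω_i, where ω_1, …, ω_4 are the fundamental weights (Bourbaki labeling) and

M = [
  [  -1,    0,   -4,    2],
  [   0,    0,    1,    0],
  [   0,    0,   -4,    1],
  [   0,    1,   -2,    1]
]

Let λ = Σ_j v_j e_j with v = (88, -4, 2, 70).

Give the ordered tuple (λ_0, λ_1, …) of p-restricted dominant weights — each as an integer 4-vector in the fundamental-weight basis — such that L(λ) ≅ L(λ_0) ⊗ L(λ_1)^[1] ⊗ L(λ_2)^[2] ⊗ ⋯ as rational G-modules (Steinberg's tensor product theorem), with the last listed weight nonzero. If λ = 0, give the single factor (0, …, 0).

((2, 2, 2, 2), (2, 0, 2, 2), (1, 0, 0, 0), (1, 0, 2, 2))

Compute c_i = Σ_j M_{ij} v_j with v = (88, -4, 2, 70):
  c_1 = (-1)·(88) + (0)·(-4) + (-4)·(2) + (2)·(70) = 44
  c_2 = (0)·(88) + (0)·(-4) + (1)·(2) + (0)·(70) = 2
  c_3 = (0)·(88) + (0)·(-4) + (-4)·(2) + (1)·(70) = 62
  c_4 = (0)·(88) + (1)·(-4) + (-2)·(2) + (1)·(70) = 62
p = 3; digits c_i = Σ_j d_{ij}·3^j, 0 ≤ d_{ij} < 3:
  c_1 = 44 = 2·3^0 + 2·3^1 + 1·3^2 + 1·3^3
  c_2 = 2 = 2·3^0
  c_3 = 62 = 2·3^0 + 2·3^1 + 0·3^2 + 2·3^3
  c_4 = 62 = 2·3^0 + 2·3^1 + 0·3^2 + 2·3^3
Factor λ_0 = (2, 2, 2, 2)
Factor λ_1 = (2, 0, 2, 2)
Factor λ_2 = (1, 0, 0, 0)
Factor λ_3 = (1, 0, 2, 2)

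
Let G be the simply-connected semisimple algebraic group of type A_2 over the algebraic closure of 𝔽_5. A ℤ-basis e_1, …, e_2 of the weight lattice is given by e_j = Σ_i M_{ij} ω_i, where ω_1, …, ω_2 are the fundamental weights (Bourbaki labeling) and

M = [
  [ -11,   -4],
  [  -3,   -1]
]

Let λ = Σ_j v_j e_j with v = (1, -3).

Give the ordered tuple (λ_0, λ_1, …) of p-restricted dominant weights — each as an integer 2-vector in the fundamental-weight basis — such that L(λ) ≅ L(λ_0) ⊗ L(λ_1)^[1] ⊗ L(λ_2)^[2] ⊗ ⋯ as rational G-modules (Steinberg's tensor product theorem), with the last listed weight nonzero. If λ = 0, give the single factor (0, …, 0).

((1, 0),)

In the fundamental-weight basis, λ has coordinates c = M·v (v = (1, -3)):
  c_1 = (-11)·(1) + (-4)·(-3) = 1
  c_2 = (-3)·(1) + (-1)·(-3) = 0
Expand coordinatewise in base 5:
  c_1 = 1 = 1·5^0
  c_2 = 0
λ_0 = (1, 0)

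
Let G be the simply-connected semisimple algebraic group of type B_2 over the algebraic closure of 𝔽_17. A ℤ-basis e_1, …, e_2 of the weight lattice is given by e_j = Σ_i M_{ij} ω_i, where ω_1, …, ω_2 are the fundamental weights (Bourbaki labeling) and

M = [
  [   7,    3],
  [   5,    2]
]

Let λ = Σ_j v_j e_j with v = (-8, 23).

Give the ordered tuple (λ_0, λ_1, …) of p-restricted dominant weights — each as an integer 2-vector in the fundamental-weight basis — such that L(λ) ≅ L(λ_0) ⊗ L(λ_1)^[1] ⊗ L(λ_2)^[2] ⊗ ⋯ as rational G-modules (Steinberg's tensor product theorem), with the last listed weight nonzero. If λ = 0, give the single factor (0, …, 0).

Compute c_i = Σ_j M_{ij} v_j with v = (-8, 23):
  c_1 = 7*-8 + 3*23 = 13
  c_2 = 5*-8 + 2*23 = 6
p = 17; digits c_i = Σ_j d_{ij}·17^j, 0 ≤ d_{ij} < 17:
  c_1 = 13 = 13·17^0
  c_2 = 6 = 6·17^0
Factor λ_0 = (13, 6)

((13, 6),)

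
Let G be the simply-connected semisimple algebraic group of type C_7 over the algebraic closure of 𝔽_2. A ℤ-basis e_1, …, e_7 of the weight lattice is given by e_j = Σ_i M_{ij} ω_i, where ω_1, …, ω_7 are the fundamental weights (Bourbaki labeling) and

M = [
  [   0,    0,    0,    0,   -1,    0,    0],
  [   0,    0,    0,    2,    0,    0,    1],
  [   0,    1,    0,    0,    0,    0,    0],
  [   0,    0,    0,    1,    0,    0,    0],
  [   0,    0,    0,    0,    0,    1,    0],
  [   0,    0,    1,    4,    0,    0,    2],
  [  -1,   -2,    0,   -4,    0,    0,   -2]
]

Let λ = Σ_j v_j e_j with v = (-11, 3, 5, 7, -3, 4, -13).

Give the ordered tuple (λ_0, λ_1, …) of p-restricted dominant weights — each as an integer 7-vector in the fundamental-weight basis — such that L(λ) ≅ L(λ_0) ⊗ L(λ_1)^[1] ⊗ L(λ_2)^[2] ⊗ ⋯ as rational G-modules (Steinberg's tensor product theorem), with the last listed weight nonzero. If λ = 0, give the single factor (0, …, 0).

((1, 1, 1, 1, 0, 1, 1), (1, 0, 1, 1, 0, 1, 1), (0, 0, 0, 1, 1, 1, 0))

Change of basis e → ω: c = M·v where v = (-11, 3, 5, 7, -3, 4, -13):
  c_1 = (0)·(-11) + (0)·(3) + (0)·(5) + (0)·(7) + (-1)·(-3) + (0)·(4) + (0)·(-13) = 3
  c_2 = (0)·(-11) + (0)·(3) + (0)·(5) + (2)·(7) + (0)·(-3) + (0)·(4) + (1)·(-13) = 1
  c_3 = (0)·(-11) + (1)·(3) + (0)·(5) + (0)·(7) + (0)·(-3) + (0)·(4) + (0)·(-13) = 3
  c_4 = (0)·(-11) + (0)·(3) + (0)·(5) + (1)·(7) + (0)·(-3) + (0)·(4) + (0)·(-13) = 7
  c_5 = (0)·(-11) + (0)·(3) + (0)·(5) + (0)·(7) + (0)·(-3) + (1)·(4) + (0)·(-13) = 4
  c_6 = (0)·(-11) + (0)·(3) + (1)·(5) + (4)·(7) + (0)·(-3) + (0)·(4) + (2)·(-13) = 7
  c_7 = (-1)·(-11) + (-2)·(3) + (0)·(5) + (-4)·(7) + (0)·(-3) + (0)·(4) + (-2)·(-13) = 3
p = 2; digits c_i = Σ_j d_{ij}·2^j, 0 ≤ d_{ij} < 2:
  c_1 = 3 = 1·2^0 + 1·2^1
  c_2 = 1 = 1·2^0
  c_3 = 3 = 1·2^0 + 1·2^1
  c_4 = 7 = 1·2^0 + 1·2^1 + 1·2^2
  c_5 = 4 = 0·2^0 + 0·2^1 + 1·2^2
  c_6 = 7 = 1·2^0 + 1·2^1 + 1·2^2
  c_7 = 3 = 1·2^0 + 1·2^1
p-restricted factor λ_0 = (1, 1, 1, 1, 0, 1, 1)
p-restricted factor λ_1 = (1, 0, 1, 1, 0, 1, 1)
p-restricted factor λ_2 = (0, 0, 0, 1, 1, 1, 0)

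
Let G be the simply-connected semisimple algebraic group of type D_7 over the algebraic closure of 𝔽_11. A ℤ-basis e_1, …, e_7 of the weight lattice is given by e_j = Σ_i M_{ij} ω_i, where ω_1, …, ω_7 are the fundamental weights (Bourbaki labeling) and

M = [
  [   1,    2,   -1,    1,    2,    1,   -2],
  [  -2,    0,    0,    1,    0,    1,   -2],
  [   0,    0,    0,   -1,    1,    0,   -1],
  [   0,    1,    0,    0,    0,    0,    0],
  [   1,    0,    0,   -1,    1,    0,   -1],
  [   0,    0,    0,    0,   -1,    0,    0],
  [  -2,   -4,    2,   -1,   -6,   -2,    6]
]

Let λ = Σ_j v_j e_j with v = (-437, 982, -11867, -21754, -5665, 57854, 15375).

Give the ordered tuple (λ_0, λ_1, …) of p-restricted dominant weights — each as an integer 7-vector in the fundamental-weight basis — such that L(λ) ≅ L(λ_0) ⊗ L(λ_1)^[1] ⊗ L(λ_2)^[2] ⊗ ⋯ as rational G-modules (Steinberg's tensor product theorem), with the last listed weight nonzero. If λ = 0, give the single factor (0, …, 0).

((0, 9, 10, 3, 2, 0, 9), (3, 4, 9, 1, 3, 9, 4), (6, 7, 5, 8, 2, 2, 1), (5, 4, 0, 0, 0, 4, 4))

In the fundamental-weight basis, λ has coordinates c = M·v (v = (-437, 982, -11867, -21754, -5665, 57854, 15375)):
  c_1 = (1)·(-437) + (2)·(982) + (-1)·(-11867) + (1)·(-21754) + (2)·(-5665) + (1)·(57854) + (-2)·(15375) = 7414
  c_2 = (-2)·(-437) + (0)·(982) + (0)·(-11867) + (1)·(-21754) + (0)·(-5665) + (1)·(57854) + (-2)·(15375) = 6224
  c_3 = (0)·(-437) + (0)·(982) + (0)·(-11867) + (-1)·(-21754) + (1)·(-5665) + (0)·(57854) + (-1)·(15375) = 714
  c_4 = (0)·(-437) + (1)·(982) + (0)·(-11867) + (0)·(-21754) + (0)·(-5665) + (0)·(57854) + (0)·(15375) = 982
  c_5 = (1)·(-437) + (0)·(982) + (0)·(-11867) + (-1)·(-21754) + (1)·(-5665) + (0)·(57854) + (-1)·(15375) = 277
  c_6 = (0)·(-437) + (0)·(982) + (0)·(-11867) + (0)·(-21754) + (-1)·(-5665) + (0)·(57854) + (0)·(15375) = 5665
  c_7 = (-2)·(-437) + (-4)·(982) + (2)·(-11867) + (-1)·(-21754) + (-6)·(-5665) + (-2)·(57854) + (6)·(15375) = 5498
Writing each c_i in base p = 11:
  c_1 = 7414 = 0·11^0 + 3·11^1 + 6·11^2 + 5·11^3
  c_2 = 6224 = 9·11^0 + 4·11^1 + 7·11^2 + 4·11^3
  c_3 = 714 = 10·11^0 + 9·11^1 + 5·11^2
  c_4 = 982 = 3·11^0 + 1·11^1 + 8·11^2
  c_5 = 277 = 2·11^0 + 3·11^1 + 2·11^2
  c_6 = 5665 = 0·11^0 + 9·11^1 + 2·11^2 + 4·11^3
  c_7 = 5498 = 9·11^0 + 4·11^1 + 1·11^2 + 4·11^3
p-restricted factor λ_0 = (0, 9, 10, 3, 2, 0, 9)
p-restricted factor λ_1 = (3, 4, 9, 1, 3, 9, 4)
p-restricted factor λ_2 = (6, 7, 5, 8, 2, 2, 1)
p-restricted factor λ_3 = (5, 4, 0, 0, 0, 4, 4)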